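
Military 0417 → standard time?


4:17 AM

Hour: 4
4 < 12 → AM


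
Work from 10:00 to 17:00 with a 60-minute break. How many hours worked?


Total time = (17×60+0) - (10×60+0)
= 1020 - 600 = 420 min
Minus break: 420 - 60 = 360 min
= 6h 0m

6h 0m (360 minutes)


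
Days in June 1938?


Month: June (month 6)
June has 30 days

30 days


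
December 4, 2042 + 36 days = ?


Start: December 4, 2042
Add 36 days
December 4 → January 1: 31 - 4 + 1 = 28 days (36 - 28 = 8 left)
January 1 + 8 = January 9, 2043

January 9, 2043


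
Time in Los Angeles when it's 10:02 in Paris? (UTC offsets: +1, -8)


01:02

Time difference = UTC-8 - UTC+1 = -9 hours
New hour = (10 -9) mod 24
= 1 mod 24 = 1
Minutes unchanged → 01:02


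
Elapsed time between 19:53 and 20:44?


0h 51m

End time in minutes: 20×60 + 44 = 1244
Start time in minutes: 19×60 + 53 = 1193
Difference = 1244 - 1193 = 51 minutes
= 0 hours 51 minutes


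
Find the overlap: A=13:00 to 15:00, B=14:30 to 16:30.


Meeting A: 780-900 (in minutes from midnight)
Meeting B: 870-990
Overlap start = max(780, 870) = 870
Overlap end = min(900, 990) = 900
Overlap = max(0, 900 - 870) = 30 min

30 minutes


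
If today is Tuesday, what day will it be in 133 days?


Tuesday

Start: Tuesday (index 1)
(1 + 133) mod 7
= 134 mod 7
= 1
Index 1 → Tuesday


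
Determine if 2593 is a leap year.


Rules: divisible by 4 AND (not by 100 OR by 400)
2593 ÷ 4 = 648 remainder 1 → not divisible by 4
Not divisible by 4 → not a leap year

No


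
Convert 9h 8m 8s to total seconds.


Hours: 9 × 3600 = 32400
Minutes: 8 × 60 = 480
Seconds: 8
Total = 32400 + 480 + 8 = 32888

32888 seconds


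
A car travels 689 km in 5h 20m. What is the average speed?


Distance: 689 km
Time: 5h 20m = 320 min = 320/60 = 16/3 hours
Speed = 689 ÷ (16/3) = 689 × 3 / 16 = 2067/16 ≈ 129.2 km/h

129.2 km/h


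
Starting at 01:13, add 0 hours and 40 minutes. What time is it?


Start: 73 minutes from midnight
Add: 40 minutes
Total: 113 minutes
Hours: 113 ÷ 60 = 1 remainder 53

01:53


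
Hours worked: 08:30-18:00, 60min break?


8h 30m (510 minutes)

Total time = (18×60+0) - (8×60+30)
= 1080 - 510 = 570 min
Minus break: 570 - 60 = 510 min
= 8h 30m


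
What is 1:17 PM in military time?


13:17

Input: 1:17 PM
PM: 1 + 12 = 13


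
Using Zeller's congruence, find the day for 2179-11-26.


Friday

Zeller's congruence:
q=26, m=11, k=79, j=21
h = (26 + ⌊13×12/5⌋ + 79 + ⌊79/4⌋ + ⌊21/4⌋ - 2×21) mod 7
= (26 + 31 + 79 + 19 + 5 - 42) mod 7
= 118 mod 7 = 6
h=6 → Friday


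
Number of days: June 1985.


30 days

Month: June (month 6)
June has 30 days


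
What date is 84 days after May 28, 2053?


Start: May 28, 2053
Add 84 days
May 28 → June 1: 31 - 28 + 1 = 4 days (84 - 4 = 80 left)
June 1 → July 1: 30 - 1 + 1 = 30 days (80 - 30 = 50 left)
July 1 → August 1: 31 - 1 + 1 = 31 days (50 - 31 = 19 left)
August 1 + 19 = August 20, 2053

August 20, 2053


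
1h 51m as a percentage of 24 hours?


0.0771 (7.71%)

Total minutes: 1×60 + 51 = 111
Day = 24×60 = 1440 minutes
Fraction = 111/1440 ≈ 0.0771
As a percentage: 111/1440 × 100 ≈ 7.71%


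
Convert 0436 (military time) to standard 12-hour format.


Hour: 4
4 < 12 → AM

4:36 AM


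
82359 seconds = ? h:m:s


Hours: 82359 ÷ 3600 = 22 remainder 3159
Minutes: 3159 ÷ 60 = 52 remainder 39
Seconds: 39

22h 52m 39s


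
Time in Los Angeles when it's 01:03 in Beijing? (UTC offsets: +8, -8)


09:03 (previous day)

Time difference = UTC-8 - UTC+8 = -16 hours
New hour = (1 -16) mod 24
= -15 mod 24 = 9
Minutes unchanged → 09:03; -15 < 0 → previous day


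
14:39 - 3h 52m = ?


Start: 879 minutes from midnight
Subtract: 232 minutes
Remaining: 879 - 232 = 647
Hours: 10, Minutes: 47

10:47


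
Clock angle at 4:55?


177.5°

Hour hand = 4×30 + 55×0.5 = 147.5°
Minute hand = 55×6 = 330°
Difference = |147.5 - 330| = 182.5°
Since > 180°: 360 - 182.5 = 177.5°


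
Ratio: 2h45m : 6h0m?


Duration 1: 165 minutes
Duration 2: 360 minutes
Ratio = 165:360
GCD = 15
Simplified = 11:24
As a decimal: 11/24 ≈ 0.46

11:24 (0.46)


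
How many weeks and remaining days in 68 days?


Weeks: 68 ÷ 7 = 9 remainder 5

9 weeks 5 days


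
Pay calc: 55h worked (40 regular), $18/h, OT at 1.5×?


$1125.00

Regular: 40h × $18 = $720.00
Overtime: 55 - 40 = 15h
OT pay: 15h × $18 × 1.5 = $405.00
Total = $720.00 + $405.00 = $1125.00


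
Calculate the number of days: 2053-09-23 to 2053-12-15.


From September 23, 2053 to December 15, 2053
Rest of September 2053: 30 - 23 = 7
Full months: October 31, November 30
Days into December 2053: 15
Total = 7 + 31 + 30 + 15 = 83 days

83 days


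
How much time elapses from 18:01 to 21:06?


End time in minutes: 21×60 + 6 = 1266
Start time in minutes: 18×60 + 1 = 1081
Difference = 1266 - 1081 = 185 minutes
= 3 hours 5 minutes

3h 5m


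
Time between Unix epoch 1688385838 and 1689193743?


807905 seconds (224.4 hours / 9.35 days)

Difference = 1689193743 - 1688385838 = 807905 seconds
In hours: 807905 / 3600 ≈ 224.4
In days: 807905 / 86400 ≈ 9.35


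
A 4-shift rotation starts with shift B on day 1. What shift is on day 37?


Shifts: A, B, C, D
Start: B (index 1)
Day 37: (1 + 37 - 1) mod 4
= 37 mod 4
= 1
Index 1 → shift B

Shift B


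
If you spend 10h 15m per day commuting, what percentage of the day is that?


Time: 615 minutes
Day: 1440 minutes
Percentage = (615/1440) × 100 ≈ 42.7%

42.7%


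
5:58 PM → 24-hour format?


Input: 5:58 PM
PM: 5 + 12 = 17

17:58


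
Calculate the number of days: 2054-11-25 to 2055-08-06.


254 days

From November 25, 2054 to August 6, 2055
Rest of November 2054: 30 - 25 = 5
Full months: December 31, January 31, February 2055 28, March 31, April 30, May 31, June 30, July 31
Days into August 2055: 6
Total = 5 + 31 + 31 + 28 + 31 + 30 + 31 + 30 + 31 + 6 = 254 days


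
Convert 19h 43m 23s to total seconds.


Hours: 19 × 3600 = 68400
Minutes: 43 × 60 = 2580
Seconds: 23
Total = 68400 + 2580 + 23 = 71003

71003 seconds


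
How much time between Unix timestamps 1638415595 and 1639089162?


673567 seconds (187.1 hours / 7.80 days)

Difference = 1639089162 - 1638415595 = 673567 seconds
In hours: 673567 / 3600 ≈ 187.1
In days: 673567 / 86400 ≈ 7.80


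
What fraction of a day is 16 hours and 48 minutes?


Total minutes: 16×60 + 48 = 1008
Day = 24×60 = 1440 minutes
Fraction = 1008/1440 = 0.7000
As a percentage: 1008/1440 × 100 = 70.00%

0.7000 (70.00%)


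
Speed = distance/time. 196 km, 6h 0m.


32.7 km/h

Distance: 196 km
Time: 6 hours
Speed = 196 / 6 ≈ 32.7 km/h


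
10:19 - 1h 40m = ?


08:39

Start: 619 minutes from midnight
Subtract: 100 minutes
Remaining: 619 - 100 = 519
Hours: 8, Minutes: 39


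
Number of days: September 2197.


30 days

Month: September (month 9)
September has 30 days


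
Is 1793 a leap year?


No

Rules: divisible by 4 AND (not by 100 OR by 400)
1793 ÷ 4 = 448 remainder 1 → not divisible by 4
Not divisible by 4 → not a leap year


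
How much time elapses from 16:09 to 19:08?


2h 59m

End time in minutes: 19×60 + 8 = 1148
Start time in minutes: 16×60 + 9 = 969
Difference = 1148 - 969 = 179 minutes
= 2 hours 59 minutes


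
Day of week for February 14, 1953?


Zeller's congruence:
q=14, m=14, k=52, j=19
h = (14 + ⌊13×15/5⌋ + 52 + ⌊52/4⌋ + ⌊19/4⌋ - 2×19) mod 7
= (14 + 39 + 52 + 13 + 4 - 38) mod 7
= 84 mod 7 = 0
h=0 → Saturday

Saturday


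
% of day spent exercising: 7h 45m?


32.3%

Time: 465 minutes
Day: 1440 minutes
Percentage = (465/1440) × 100 ≈ 32.3%


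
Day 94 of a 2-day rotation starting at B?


Shift A

Shifts: A, B
Start: B (index 1)
Day 94: (1 + 94 - 1) mod 2
= 94 mod 2
= 0
Index 0 → shift A


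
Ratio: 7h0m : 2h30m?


Duration 1: 420 minutes
Duration 2: 150 minutes
Ratio = 420:150
GCD = 30
Simplified = 14:5
As a decimal: 14/5 = 2.80

14:5 (2.80)


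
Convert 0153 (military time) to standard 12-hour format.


Hour: 1
1 < 12 → AM

1:53 AM


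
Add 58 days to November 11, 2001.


Start: November 11, 2001
Add 58 days
November 11 → December 1: 30 - 11 + 1 = 20 days (58 - 20 = 38 left)
December 1 → January 1: 31 - 1 + 1 = 31 days (38 - 31 = 7 left)
January 1 + 7 = January 8, 2002

January 8, 2002


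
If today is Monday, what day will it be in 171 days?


Thursday

Start: Monday (index 0)
(0 + 171) mod 7
= 171 mod 7
= 3
Index 3 → Thursday


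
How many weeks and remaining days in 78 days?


Weeks: 78 ÷ 7 = 11 remainder 1

11 weeks 1 days


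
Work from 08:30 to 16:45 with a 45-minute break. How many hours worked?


7h 30m (450 minutes)

Total time = (16×60+45) - (8×60+30)
= 1005 - 510 = 495 min
Minus break: 495 - 45 = 450 min
= 7h 30m


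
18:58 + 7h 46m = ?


02:44 (next day)

Start: 1138 minutes from midnight
Add: 466 minutes
Total: 1604 minutes
Hours: 1604 ÷ 60 = 26 remainder 44
26 ≥ 24 → 26 - 24 = 2 (next day)


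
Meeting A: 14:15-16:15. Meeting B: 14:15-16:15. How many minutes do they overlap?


Meeting A: 855-975 (in minutes from midnight)
Meeting B: 855-975
Overlap start = max(855, 855) = 855
Overlap end = min(975, 975) = 975
Overlap = max(0, 975 - 855) = 120 min

120 minutes


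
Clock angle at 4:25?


Hour hand = 4×30 + 25×0.5 = 132.5°
Minute hand = 25×6 = 150°
Difference = |132.5 - 150| = 17.5°

17.5°


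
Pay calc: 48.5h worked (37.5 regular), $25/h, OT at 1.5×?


$1350.00

Regular: 37.5h × $25 = $937.50
Overtime: 48.5 - 37.5 = 11.0h
OT pay: 11.0h × $25 × 1.5 = $412.50
Total = $937.50 + $412.50 = $1350.00


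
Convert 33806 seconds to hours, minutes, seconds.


Hours: 33806 ÷ 3600 = 9 remainder 1406
Minutes: 1406 ÷ 60 = 23 remainder 26
Seconds: 26

9h 23m 26s


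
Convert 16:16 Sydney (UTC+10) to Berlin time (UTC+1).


Time difference = UTC+1 - UTC+10 = -9 hours
New hour = (16 -9) mod 24
= 7 mod 24 = 7
Minutes unchanged → 07:16

07:16


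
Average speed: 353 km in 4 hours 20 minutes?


81.5 km/h

Distance: 353 km
Time: 4h 20m = 260 min = 260/60 = 13/3 hours
Speed = 353 ÷ (13/3) = 353 × 3 / 13 = 1059/13 ≈ 81.5 km/h


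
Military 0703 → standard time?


Hour: 7
7 < 12 → AM

7:03 AM


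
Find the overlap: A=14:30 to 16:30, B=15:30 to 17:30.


60 minutes

Meeting A: 870-990 (in minutes from midnight)
Meeting B: 930-1050
Overlap start = max(870, 930) = 930
Overlap end = min(990, 1050) = 990
Overlap = max(0, 990 - 930) = 60 min


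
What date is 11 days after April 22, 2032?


Start: April 22, 2032
Add 11 days
April 22 → May 1: 30 - 22 + 1 = 9 days (11 - 9 = 2 left)
May 1 + 2 = May 3, 2032

May 3, 2032


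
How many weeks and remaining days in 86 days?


Weeks: 86 ÷ 7 = 12 remainder 2

12 weeks 2 days


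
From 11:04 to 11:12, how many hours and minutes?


End time in minutes: 11×60 + 12 = 672
Start time in minutes: 11×60 + 4 = 664
Difference = 672 - 664 = 8 minutes
= 0 hours 8 minutes

0h 8m


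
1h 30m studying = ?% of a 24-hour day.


6.3%

Time: 90 minutes
Day: 1440 minutes
Percentage = (90/1440) × 100 ≈ 6.3%


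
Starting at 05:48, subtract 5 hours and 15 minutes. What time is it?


Start: 348 minutes from midnight
Subtract: 315 minutes
Remaining: 348 - 315 = 33
Hours: 0, Minutes: 33

00:33


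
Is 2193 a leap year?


Rules: divisible by 4 AND (not by 100 OR by 400)
2193 ÷ 4 = 548 remainder 1 → not divisible by 4
Not divisible by 4 → not a leap year

No


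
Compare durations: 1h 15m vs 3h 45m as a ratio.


1:3 (0.33)

Duration 1: 75 minutes
Duration 2: 225 minutes
Ratio = 75:225
GCD = 75
Simplified = 1:3
As a decimal: 1/3 ≈ 0.33


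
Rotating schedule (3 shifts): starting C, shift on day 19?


Shift C

Shifts: A, B, C
Start: C (index 2)
Day 19: (2 + 19 - 1) mod 3
= 20 mod 3
= 2
Index 2 → shift C


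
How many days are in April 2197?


30 days

Month: April (month 4)
April has 30 days


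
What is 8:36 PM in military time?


Input: 8:36 PM
PM: 8 + 12 = 20

20:36


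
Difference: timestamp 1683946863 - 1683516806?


430057 seconds (119.5 hours / 4.98 days)

Difference = 1683946863 - 1683516806 = 430057 seconds
In hours: 430057 / 3600 ≈ 119.5
In days: 430057 / 86400 ≈ 4.98


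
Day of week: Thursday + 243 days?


Tuesday

Start: Thursday (index 3)
(3 + 243) mod 7
= 246 mod 7
= 1
Index 1 → Tuesday


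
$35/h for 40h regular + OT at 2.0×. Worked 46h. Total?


$1820.00

Regular: 40h × $35 = $1400.00
Overtime: 46 - 40 = 6h
OT pay: 6h × $35 × 2.0 = $420.00
Total = $1400.00 + $420.00 = $1820.00


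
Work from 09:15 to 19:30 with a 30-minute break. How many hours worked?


9h 45m (585 minutes)

Total time = (19×60+30) - (9×60+15)
= 1170 - 555 = 615 min
Minus break: 615 - 30 = 585 min
= 9h 45m


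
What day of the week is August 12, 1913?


Zeller's congruence:
q=12, m=8, k=13, j=19
h = (12 + ⌊13×9/5⌋ + 13 + ⌊13/4⌋ + ⌊19/4⌋ - 2×19) mod 7
= (12 + 23 + 13 + 3 + 4 - 38) mod 7
= 17 mod 7 = 3
h=3 → Tuesday

Tuesday


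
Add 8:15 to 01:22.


Start: 82 minutes from midnight
Add: 495 minutes
Total: 577 minutes
Hours: 577 ÷ 60 = 9 remainder 37

09:37


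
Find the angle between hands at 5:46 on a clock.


103.0°

Hour hand = 5×30 + 46×0.5 = 173.0°
Minute hand = 46×6 = 276°
Difference = |173.0 - 276| = 103.0°


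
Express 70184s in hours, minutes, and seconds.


19h 29m 44s

Hours: 70184 ÷ 3600 = 19 remainder 1784
Minutes: 1784 ÷ 60 = 29 remainder 44
Seconds: 44


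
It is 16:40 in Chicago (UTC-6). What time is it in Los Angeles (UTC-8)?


14:40

Time difference = UTC-8 - UTC-6 = -2 hours
New hour = (16 -2) mod 24
= 14 mod 24 = 14
Minutes unchanged → 14:40


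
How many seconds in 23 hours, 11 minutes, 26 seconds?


Hours: 23 × 3600 = 82800
Minutes: 11 × 60 = 660
Seconds: 26
Total = 82800 + 660 + 26 = 83486

83486 seconds


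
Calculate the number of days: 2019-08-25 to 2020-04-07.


226 days

From August 25, 2019 to April 7, 2020
Rest of August 2019: 31 - 25 = 6
Full months: September 30, October 31, November 30, December 31, January 31, February 2020 29, March 31
Days into April 2020: 7
Total = 6 + 30 + 31 + 30 + 31 + 31 + 29 + 31 + 7 = 226 days


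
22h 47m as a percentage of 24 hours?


0.9493 (94.93%)

Total minutes: 22×60 + 47 = 1367
Day = 24×60 = 1440 minutes
Fraction = 1367/1440 ≈ 0.9493
As a percentage: 1367/1440 × 100 ≈ 94.93%


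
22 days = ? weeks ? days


3 weeks 1 days

Weeks: 22 ÷ 7 = 3 remainder 1


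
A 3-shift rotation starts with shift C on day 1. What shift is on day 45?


Shifts: A, B, C
Start: C (index 2)
Day 45: (2 + 45 - 1) mod 3
= 46 mod 3
= 1
Index 1 → shift B

Shift B


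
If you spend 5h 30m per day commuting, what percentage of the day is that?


22.9%

Time: 330 minutes
Day: 1440 minutes
Percentage = (330/1440) × 100 ≈ 22.9%


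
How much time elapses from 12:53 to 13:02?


End time in minutes: 13×60 + 2 = 782
Start time in minutes: 12×60 + 53 = 773
Difference = 782 - 773 = 9 minutes
= 0 hours 9 minutes

0h 9m


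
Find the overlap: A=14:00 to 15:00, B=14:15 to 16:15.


45 minutes

Meeting A: 840-900 (in minutes from midnight)
Meeting B: 855-975
Overlap start = max(840, 855) = 855
Overlap end = min(900, 975) = 900
Overlap = max(0, 900 - 855) = 45 min


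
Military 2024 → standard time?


Hour: 20
20 - 12 = 8 → PM

8:24 PM


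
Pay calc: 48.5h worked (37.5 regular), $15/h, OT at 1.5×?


$810.00

Regular: 37.5h × $15 = $562.50
Overtime: 48.5 - 37.5 = 11.0h
OT pay: 11.0h × $15 × 1.5 = $247.50
Total = $562.50 + $247.50 = $810.00


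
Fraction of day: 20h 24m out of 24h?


Total minutes: 20×60 + 24 = 1224
Day = 24×60 = 1440 minutes
Fraction = 1224/1440 = 0.8500
As a percentage: 1224/1440 × 100 = 85.00%

0.8500 (85.00%)


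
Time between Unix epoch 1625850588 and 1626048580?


197992 seconds (55.0 hours / 2.29 days)

Difference = 1626048580 - 1625850588 = 197992 seconds
In hours: 197992 / 3600 ≈ 55.0
In days: 197992 / 86400 ≈ 2.29


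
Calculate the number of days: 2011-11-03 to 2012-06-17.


227 days

From November 3, 2011 to June 17, 2012
Rest of November 2011: 30 - 3 = 27
Full months: December 31, January 31, February 2012 29, March 31, April 30, May 31
Days into June 2012: 17
Total = 27 + 31 + 31 + 29 + 31 + 30 + 31 + 17 = 227 days


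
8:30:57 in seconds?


30657 seconds

Hours: 8 × 3600 = 28800
Minutes: 30 × 60 = 1800
Seconds: 57
Total = 28800 + 1800 + 57 = 30657


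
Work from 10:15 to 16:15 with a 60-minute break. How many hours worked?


Total time = (16×60+15) - (10×60+15)
= 975 - 615 = 360 min
Minus break: 360 - 60 = 300 min
= 5h 0m

5h 0m (300 minutes)


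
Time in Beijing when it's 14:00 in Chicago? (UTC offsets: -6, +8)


04:00 (next day)

Time difference = UTC+8 - UTC-6 = +14 hours
New hour = (14 + 14) mod 24
= 28 mod 24 = 4
Minutes unchanged → 04:00; 28 ≥ 24 → next day


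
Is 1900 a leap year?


Rules: divisible by 4 AND (not by 100 OR by 400)
1900 ÷ 4 = 475 exactly → divisible by 4
1900 ÷ 100 = 19 exactly → divisible by 100
1900 ÷ 400 = 4 remainder 300 → not divisible by 400
Divisible by 100 but not by 400 → not a leap year

No


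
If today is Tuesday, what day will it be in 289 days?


Start: Tuesday (index 1)
(1 + 289) mod 7
= 290 mod 7
= 3
Index 3 → Thursday

Thursday


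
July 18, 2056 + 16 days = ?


August 3, 2056

Start: July 18, 2056
Add 16 days
July 18 → August 1: 31 - 18 + 1 = 14 days (16 - 14 = 2 left)
August 1 + 2 = August 3, 2056


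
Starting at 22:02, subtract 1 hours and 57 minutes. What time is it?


Start: 1322 minutes from midnight
Subtract: 117 minutes
Remaining: 1322 - 117 = 1205
Hours: 20, Minutes: 5

20:05


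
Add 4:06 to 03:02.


07:08

Start: 182 minutes from midnight
Add: 246 minutes
Total: 428 minutes
Hours: 428 ÷ 60 = 7 remainder 8


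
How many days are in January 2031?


31 days

Month: January (month 1)
January has 31 days


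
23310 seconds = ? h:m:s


6h 28m 30s

Hours: 23310 ÷ 3600 = 6 remainder 1710
Minutes: 1710 ÷ 60 = 28 remainder 30
Seconds: 30


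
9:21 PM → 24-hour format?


Input: 9:21 PM
PM: 9 + 12 = 21

21:21


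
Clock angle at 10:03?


76.5°

Hour hand = 10×30 + 3×0.5 = 301.5°
Minute hand = 3×6 = 18°
Difference = |301.5 - 18| = 283.5°
Since > 180°: 360 - 283.5 = 76.5°


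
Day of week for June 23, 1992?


Tuesday

Zeller's congruence:
q=23, m=6, k=92, j=19
h = (23 + ⌊13×7/5⌋ + 92 + ⌊92/4⌋ + ⌊19/4⌋ - 2×19) mod 7
= (23 + 18 + 92 + 23 + 4 - 38) mod 7
= 122 mod 7 = 3
h=3 → Tuesday


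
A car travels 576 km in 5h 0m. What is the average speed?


Distance: 576 km
Time: 5 hours
Speed = 576 / 5 = 115.2 km/h

115.2 km/h


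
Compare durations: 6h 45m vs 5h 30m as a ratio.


27:22 (1.23)

Duration 1: 405 minutes
Duration 2: 330 minutes
Ratio = 405:330
GCD = 15
Simplified = 27:22
As a decimal: 27/22 ≈ 1.23


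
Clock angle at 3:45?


157.5°

Hour hand = 3×30 + 45×0.5 = 112.5°
Minute hand = 45×6 = 270°
Difference = |112.5 - 270| = 157.5°


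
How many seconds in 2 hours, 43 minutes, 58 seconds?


9838 seconds

Hours: 2 × 3600 = 7200
Minutes: 43 × 60 = 2580
Seconds: 58
Total = 7200 + 2580 + 58 = 9838


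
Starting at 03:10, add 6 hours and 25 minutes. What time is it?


Start: 190 minutes from midnight
Add: 385 minutes
Total: 575 minutes
Hours: 575 ÷ 60 = 9 remainder 35

09:35


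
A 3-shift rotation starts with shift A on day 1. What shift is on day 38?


Shift B

Shifts: A, B, C
Start: A (index 0)
Day 38: (0 + 38 - 1) mod 3
= 37 mod 3
= 1
Index 1 → shift B


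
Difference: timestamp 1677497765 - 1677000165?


497600 seconds (138.2 hours / 5.76 days)

Difference = 1677497765 - 1677000165 = 497600 seconds
In hours: 497600 / 3600 ≈ 138.2
In days: 497600 / 86400 ≈ 5.76


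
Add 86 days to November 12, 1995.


Start: November 12, 1995
Add 86 days
November 12 → December 1: 30 - 12 + 1 = 19 days (86 - 19 = 67 left)
December 1 → January 1: 31 - 1 + 1 = 31 days (67 - 31 = 36 left)
January 1 → February 1: 31 - 1 + 1 = 31 days (36 - 31 = 5 left)
February 1 + 5 = February 6, 1996

February 6, 1996


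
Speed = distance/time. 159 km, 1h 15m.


Distance: 159 km
Time: 1h 15m = 75 min = 75/60 = 5/4 hours
Speed = 159 ÷ (5/4) = 159 × 4 / 5 = 636/5 = 127.2 km/h

127.2 km/h


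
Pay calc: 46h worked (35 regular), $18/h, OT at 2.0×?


$1026.00

Regular: 35h × $18 = $630.00
Overtime: 46 - 35 = 11h
OT pay: 11h × $18 × 2.0 = $396.00
Total = $630.00 + $396.00 = $1026.00


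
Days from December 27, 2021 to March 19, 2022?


82 days

From December 27, 2021 to March 19, 2022
Rest of December 2021: 31 - 27 = 4
Full months: January 31, February 2022 28
Days into March 2022: 19
Total = 4 + 31 + 28 + 19 = 82 days


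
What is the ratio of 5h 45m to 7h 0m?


23:28 (0.82)

Duration 1: 345 minutes
Duration 2: 420 minutes
Ratio = 345:420
GCD = 15
Simplified = 23:28
As a decimal: 23/28 ≈ 0.82


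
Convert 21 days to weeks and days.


3 weeks 0 days

Weeks: 21 ÷ 7 = 3 remainder 0


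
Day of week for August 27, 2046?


Monday

Zeller's congruence:
q=27, m=8, k=46, j=20
h = (27 + ⌊13×9/5⌋ + 46 + ⌊46/4⌋ + ⌊20/4⌋ - 2×20) mod 7
= (27 + 23 + 46 + 11 + 5 - 40) mod 7
= 72 mod 7 = 2
h=2 → Monday


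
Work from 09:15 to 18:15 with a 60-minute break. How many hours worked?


8h 0m (480 minutes)

Total time = (18×60+15) - (9×60+15)
= 1095 - 555 = 540 min
Minus break: 540 - 60 = 480 min
= 8h 0m


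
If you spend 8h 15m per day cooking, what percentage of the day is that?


Time: 495 minutes
Day: 1440 minutes
Percentage = (495/1440) × 100 ≈ 34.4%

34.4%


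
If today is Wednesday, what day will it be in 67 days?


Sunday

Start: Wednesday (index 2)
(2 + 67) mod 7
= 69 mod 7
= 6
Index 6 → Sunday


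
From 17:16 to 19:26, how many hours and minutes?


End time in minutes: 19×60 + 26 = 1166
Start time in minutes: 17×60 + 16 = 1036
Difference = 1166 - 1036 = 130 minutes
= 2 hours 10 minutes

2h 10m


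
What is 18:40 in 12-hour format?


6:40 PM

Hour: 18
18 - 12 = 6 → PM


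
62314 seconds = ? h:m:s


Hours: 62314 ÷ 3600 = 17 remainder 1114
Minutes: 1114 ÷ 60 = 18 remainder 34
Seconds: 34

17h 18m 34s


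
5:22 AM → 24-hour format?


05:22

Input: 5:22 AM
AM hour stays: 5


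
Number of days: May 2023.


31 days

Month: May (month 5)
May has 31 days


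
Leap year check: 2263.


No

Rules: divisible by 4 AND (not by 100 OR by 400)
2263 ÷ 4 = 565 remainder 3 → not divisible by 4
Not divisible by 4 → not a leap year


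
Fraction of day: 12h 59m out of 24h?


0.5410 (54.10%)

Total minutes: 12×60 + 59 = 779
Day = 24×60 = 1440 minutes
Fraction = 779/1440 ≈ 0.5410
As a percentage: 779/1440 × 100 ≈ 54.10%


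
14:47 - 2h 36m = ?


12:11

Start: 887 minutes from midnight
Subtract: 156 minutes
Remaining: 887 - 156 = 731
Hours: 12, Minutes: 11


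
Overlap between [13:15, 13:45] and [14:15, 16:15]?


Meeting A: 795-825 (in minutes from midnight)
Meeting B: 855-975
Overlap start = max(795, 855) = 855
Overlap end = min(825, 975) = 825
Overlap = max(0, 825 - 855) = 0 min

0 minutes


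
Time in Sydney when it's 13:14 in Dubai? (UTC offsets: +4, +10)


19:14

Time difference = UTC+10 - UTC+4 = +6 hours
New hour = (13 + 6) mod 24
= 19 mod 24 = 19
Minutes unchanged → 19:14


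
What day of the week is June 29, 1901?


Zeller's congruence:
q=29, m=6, k=1, j=19
h = (29 + ⌊13×7/5⌋ + 1 + ⌊1/4⌋ + ⌊19/4⌋ - 2×19) mod 7
= (29 + 18 + 1 + 0 + 4 - 38) mod 7
= 14 mod 7 = 0
h=0 → Saturday

Saturday


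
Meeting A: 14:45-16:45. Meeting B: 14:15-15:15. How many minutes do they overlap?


Meeting A: 885-1005 (in minutes from midnight)
Meeting B: 855-915
Overlap start = max(885, 855) = 885
Overlap end = min(1005, 915) = 915
Overlap = max(0, 915 - 885) = 30 min

30 minutes


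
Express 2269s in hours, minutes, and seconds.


Hours: 2269 ÷ 3600 = 0 remainder 2269
Minutes: 2269 ÷ 60 = 37 remainder 49
Seconds: 49

0h 37m 49s


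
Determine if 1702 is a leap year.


No

Rules: divisible by 4 AND (not by 100 OR by 400)
1702 ÷ 4 = 425 remainder 2 → not divisible by 4
Not divisible by 4 → not a leap year


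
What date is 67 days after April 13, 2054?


Start: April 13, 2054
Add 67 days
April 13 → May 1: 30 - 13 + 1 = 18 days (67 - 18 = 49 left)
May 1 → June 1: 31 - 1 + 1 = 31 days (49 - 31 = 18 left)
June 1 + 18 = June 19, 2054

June 19, 2054


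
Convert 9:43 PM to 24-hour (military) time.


Input: 9:43 PM
PM: 9 + 12 = 21

21:43


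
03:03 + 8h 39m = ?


11:42

Start: 183 minutes from midnight
Add: 519 minutes
Total: 702 minutes
Hours: 702 ÷ 60 = 11 remainder 42


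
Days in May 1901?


31 days

Month: May (month 5)
May has 31 days


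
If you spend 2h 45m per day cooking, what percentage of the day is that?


11.5%

Time: 165 minutes
Day: 1440 minutes
Percentage = (165/1440) × 100 ≈ 11.5%


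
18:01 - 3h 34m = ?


14:27

Start: 1081 minutes from midnight
Subtract: 214 minutes
Remaining: 1081 - 214 = 867
Hours: 14, Minutes: 27


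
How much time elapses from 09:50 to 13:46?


End time in minutes: 13×60 + 46 = 826
Start time in minutes: 9×60 + 50 = 590
Difference = 826 - 590 = 236 minutes
= 3 hours 56 minutes

3h 56m


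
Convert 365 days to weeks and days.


Weeks: 365 ÷ 7 = 52 remainder 1

52 weeks 1 days


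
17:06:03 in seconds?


61563 seconds

Hours: 17 × 3600 = 61200
Minutes: 6 × 60 = 360
Seconds: 3
Total = 61200 + 360 + 3 = 61563


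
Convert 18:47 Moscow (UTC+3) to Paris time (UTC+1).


Time difference = UTC+1 - UTC+3 = -2 hours
New hour = (18 -2) mod 24
= 16 mod 24 = 16
Minutes unchanged → 16:47

16:47


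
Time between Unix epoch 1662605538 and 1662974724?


369186 seconds (102.6 hours / 4.27 days)

Difference = 1662974724 - 1662605538 = 369186 seconds
In hours: 369186 / 3600 ≈ 102.6
In days: 369186 / 86400 ≈ 4.27


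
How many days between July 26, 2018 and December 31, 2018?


From July 26, 2018 to December 31, 2018
Rest of July 2018: 31 - 26 = 5
Full months: August 31, September 30, October 31, November 30
Days into December 2018: 31
Total = 5 + 31 + 30 + 31 + 30 + 31 = 158 days

158 days


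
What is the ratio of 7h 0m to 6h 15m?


28:25 (1.12)

Duration 1: 420 minutes
Duration 2: 375 minutes
Ratio = 420:375
GCD = 15
Simplified = 28:25
As a decimal: 28/25 = 1.12


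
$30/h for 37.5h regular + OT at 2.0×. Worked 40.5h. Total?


Regular: 37.5h × $30 = $1125.00
Overtime: 40.5 - 37.5 = 3.0h
OT pay: 3.0h × $30 × 2.0 = $180.00
Total = $1125.00 + $180.00 = $1305.00

$1305.00


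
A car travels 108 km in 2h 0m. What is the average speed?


Distance: 108 km
Time: 2 hours
Speed = 108 / 2 = 54.0 km/h

54.0 km/h


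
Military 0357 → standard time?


Hour: 3
3 < 12 → AM

3:57 AM


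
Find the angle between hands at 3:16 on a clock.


Hour hand = 3×30 + 16×0.5 = 98.0°
Minute hand = 16×6 = 96°
Difference = |98.0 - 96| = 2.0°

2.0°


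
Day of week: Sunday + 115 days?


Wednesday

Start: Sunday (index 6)
(6 + 115) mod 7
= 121 mod 7
= 2
Index 2 → Wednesday


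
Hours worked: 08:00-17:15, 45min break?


8h 30m (510 minutes)

Total time = (17×60+15) - (8×60+0)
= 1035 - 480 = 555 min
Minus break: 555 - 45 = 510 min
= 8h 30m


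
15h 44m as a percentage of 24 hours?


Total minutes: 15×60 + 44 = 944
Day = 24×60 = 1440 minutes
Fraction = 944/1440 ≈ 0.6556
As a percentage: 944/1440 × 100 ≈ 65.56%

0.6556 (65.56%)


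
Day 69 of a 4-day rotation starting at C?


Shift C

Shifts: A, B, C, D
Start: C (index 2)
Day 69: (2 + 69 - 1) mod 4
= 70 mod 4
= 2
Index 2 → shift C


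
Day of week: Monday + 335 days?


Sunday

Start: Monday (index 0)
(0 + 335) mod 7
= 335 mod 7
= 6
Index 6 → Sunday


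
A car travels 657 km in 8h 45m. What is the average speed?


Distance: 657 km
Time: 8h 45m = 525 min = 525/60 = 35/4 hours
Speed = 657 ÷ (35/4) = 657 × 4 / 35 = 2628/35 ≈ 75.1 km/h

75.1 km/h


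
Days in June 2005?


Month: June (month 6)
June has 30 days

30 days


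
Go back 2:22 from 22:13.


19:51

Start: 1333 minutes from midnight
Subtract: 142 minutes
Remaining: 1333 - 142 = 1191
Hours: 19, Minutes: 51


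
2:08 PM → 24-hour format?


Input: 2:08 PM
PM: 2 + 12 = 14

14:08


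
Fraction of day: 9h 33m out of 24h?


Total minutes: 9×60 + 33 = 573
Day = 24×60 = 1440 minutes
Fraction = 573/1440 ≈ 0.3979
As a percentage: 573/1440 × 100 ≈ 39.79%

0.3979 (39.79%)


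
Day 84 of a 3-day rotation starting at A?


Shifts: A, B, C
Start: A (index 0)
Day 84: (0 + 84 - 1) mod 3
= 83 mod 3
= 2
Index 2 → shift C

Shift C


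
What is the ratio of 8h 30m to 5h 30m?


Duration 1: 510 minutes
Duration 2: 330 minutes
Ratio = 510:330
GCD = 30
Simplified = 17:11
As a decimal: 17/11 ≈ 1.55

17:11 (1.55)


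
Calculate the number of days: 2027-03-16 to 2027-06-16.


From March 16, 2027 to June 16, 2027
Rest of March 2027: 31 - 16 = 15
Full months: April 30, May 31
Days into June 2027: 16
Total = 15 + 30 + 31 + 16 = 92 days

92 days


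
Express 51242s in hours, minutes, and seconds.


14h 14m 2s

Hours: 51242 ÷ 3600 = 14 remainder 842
Minutes: 842 ÷ 60 = 14 remainder 2
Seconds: 2


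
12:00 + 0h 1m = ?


Start: 720 minutes from midnight
Add: 1 minutes
Total: 721 minutes
Hours: 721 ÷ 60 = 12 remainder 1

12:01


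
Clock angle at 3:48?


Hour hand = 3×30 + 48×0.5 = 114.0°
Minute hand = 48×6 = 288°
Difference = |114.0 - 288| = 174.0°

174.0°


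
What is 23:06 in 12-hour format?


11:06 PM

Hour: 23
23 - 12 = 11 → PM


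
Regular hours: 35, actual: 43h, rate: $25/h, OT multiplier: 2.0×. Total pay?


Regular: 35h × $25 = $875.00
Overtime: 43 - 35 = 8h
OT pay: 8h × $25 × 2.0 = $400.00
Total = $875.00 + $400.00 = $1275.00

$1275.00


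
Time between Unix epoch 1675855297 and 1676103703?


Difference = 1676103703 - 1675855297 = 248406 seconds
In hours: 248406 / 3600 ≈ 69.0
In days: 248406 / 86400 ≈ 2.88

248406 seconds (69.0 hours / 2.88 days)


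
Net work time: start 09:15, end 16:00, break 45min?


Total time = (16×60+0) - (9×60+15)
= 960 - 555 = 405 min
Minus break: 405 - 45 = 360 min
= 6h 0m

6h 0m (360 minutes)


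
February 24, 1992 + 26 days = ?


Start: February 24, 1992
Add 26 days
February 24 → March 1: 29 - 24 + 1 = 6 days (26 - 6 = 20 left)
March 1 + 20 = March 21, 1992

March 21, 1992


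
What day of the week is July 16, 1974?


Tuesday

Zeller's congruence:
q=16, m=7, k=74, j=19
h = (16 + ⌊13×8/5⌋ + 74 + ⌊74/4⌋ + ⌊19/4⌋ - 2×19) mod 7
= (16 + 20 + 74 + 18 + 4 - 38) mod 7
= 94 mod 7 = 3
h=3 → Tuesday


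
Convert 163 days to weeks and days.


Weeks: 163 ÷ 7 = 23 remainder 2

23 weeks 2 days


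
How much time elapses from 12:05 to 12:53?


End time in minutes: 12×60 + 53 = 773
Start time in minutes: 12×60 + 5 = 725
Difference = 773 - 725 = 48 minutes
= 0 hours 48 minutes

0h 48m


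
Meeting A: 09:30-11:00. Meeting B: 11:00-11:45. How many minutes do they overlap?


Meeting A: 570-660 (in minutes from midnight)
Meeting B: 660-705
Overlap start = max(570, 660) = 660
Overlap end = min(660, 705) = 660
Overlap = max(0, 660 - 660) = 0 min

0 minutes


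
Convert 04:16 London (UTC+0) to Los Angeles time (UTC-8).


20:16 (previous day)

Time difference = UTC-8 - UTC+0 = -8 hours
New hour = (4 -8) mod 24
= -4 mod 24 = 20
Minutes unchanged → 20:16; -4 < 0 → previous day


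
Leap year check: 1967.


Rules: divisible by 4 AND (not by 100 OR by 400)
1967 ÷ 4 = 491 remainder 3 → not divisible by 4
Not divisible by 4 → not a leap year

No


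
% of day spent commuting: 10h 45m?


44.8%

Time: 645 minutes
Day: 1440 minutes
Percentage = (645/1440) × 100 ≈ 44.8%


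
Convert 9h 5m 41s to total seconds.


Hours: 9 × 3600 = 32400
Minutes: 5 × 60 = 300
Seconds: 41
Total = 32400 + 300 + 41 = 32741

32741 seconds


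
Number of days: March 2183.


Month: March (month 3)
March has 31 days

31 days


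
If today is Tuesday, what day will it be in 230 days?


Monday

Start: Tuesday (index 1)
(1 + 230) mod 7
= 231 mod 7
= 0
Index 0 → Monday


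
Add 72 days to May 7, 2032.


Start: May 7, 2032
Add 72 days
May 7 → June 1: 31 - 7 + 1 = 25 days (72 - 25 = 47 left)
June 1 → July 1: 30 - 1 + 1 = 30 days (47 - 30 = 17 left)
July 1 + 17 = July 18, 2032

July 18, 2032


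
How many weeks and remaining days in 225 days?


Weeks: 225 ÷ 7 = 32 remainder 1

32 weeks 1 days


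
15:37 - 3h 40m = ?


11:57

Start: 937 minutes from midnight
Subtract: 220 minutes
Remaining: 937 - 220 = 717
Hours: 11, Minutes: 57


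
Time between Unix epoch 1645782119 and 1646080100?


Difference = 1646080100 - 1645782119 = 297981 seconds
In hours: 297981 / 3600 ≈ 82.8
In days: 297981 / 86400 ≈ 3.45

297981 seconds (82.8 hours / 3.45 days)


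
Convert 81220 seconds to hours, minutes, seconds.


22h 33m 40s

Hours: 81220 ÷ 3600 = 22 remainder 2020
Minutes: 2020 ÷ 60 = 33 remainder 40
Seconds: 40


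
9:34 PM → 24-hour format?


21:34

Input: 9:34 PM
PM: 9 + 12 = 21


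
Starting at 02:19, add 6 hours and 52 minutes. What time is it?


Start: 139 minutes from midnight
Add: 412 minutes
Total: 551 minutes
Hours: 551 ÷ 60 = 9 remainder 11

09:11


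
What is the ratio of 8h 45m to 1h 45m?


Duration 1: 525 minutes
Duration 2: 105 minutes
Ratio = 525:105
GCD = 105
Simplified = 5:1
As a decimal: 5/1 = 5.00

5:1 (5.00)


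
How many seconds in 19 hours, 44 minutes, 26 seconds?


71066 seconds

Hours: 19 × 3600 = 68400
Minutes: 44 × 60 = 2640
Seconds: 26
Total = 68400 + 2640 + 26 = 71066


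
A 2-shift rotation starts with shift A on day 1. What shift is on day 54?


Shift B

Shifts: A, B
Start: A (index 0)
Day 54: (0 + 54 - 1) mod 2
= 53 mod 2
= 1
Index 1 → shift B


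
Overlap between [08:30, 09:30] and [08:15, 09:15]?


45 minutes

Meeting A: 510-570 (in minutes from midnight)
Meeting B: 495-555
Overlap start = max(510, 495) = 510
Overlap end = min(570, 555) = 555
Overlap = max(0, 555 - 510) = 45 min


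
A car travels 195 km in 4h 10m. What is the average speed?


46.8 km/h

Distance: 195 km
Time: 4h 10m = 250 min = 250/60 = 25/6 hours
Speed = 195 ÷ (25/6) = 195 × 6 / 25 = 1170/25 = 46.8 km/h


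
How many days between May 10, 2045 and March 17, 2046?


From May 10, 2045 to March 17, 2046
Rest of May 2045: 31 - 10 = 21
Full months: June 30, July 31, August 31, September 30, October 31, November 30, December 31, January 31, February 2046 28
Days into March 2046: 17
Total = 21 + 30 + 31 + 31 + 30 + 31 + 30 + 31 + 31 + 28 + 17 = 311 days

311 days


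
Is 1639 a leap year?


Rules: divisible by 4 AND (not by 100 OR by 400)
1639 ÷ 4 = 409 remainder 3 → not divisible by 4
Not divisible by 4 → not a leap year

No


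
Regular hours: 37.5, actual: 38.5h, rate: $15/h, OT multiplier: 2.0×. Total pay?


$592.50

Regular: 37.5h × $15 = $562.50
Overtime: 38.5 - 37.5 = 1.0h
OT pay: 1.0h × $15 × 2.0 = $30.00
Total = $562.50 + $30.00 = $592.50


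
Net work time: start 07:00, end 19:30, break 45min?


Total time = (19×60+30) - (7×60+0)
= 1170 - 420 = 750 min
Minus break: 750 - 45 = 705 min
= 11h 45m

11h 45m (705 minutes)


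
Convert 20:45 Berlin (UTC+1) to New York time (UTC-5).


Time difference = UTC-5 - UTC+1 = -6 hours
New hour = (20 -6) mod 24
= 14 mod 24 = 14
Minutes unchanged → 14:45

14:45


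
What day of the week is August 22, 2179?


Sunday

Zeller's congruence:
q=22, m=8, k=79, j=21
h = (22 + ⌊13×9/5⌋ + 79 + ⌊79/4⌋ + ⌊21/4⌋ - 2×21) mod 7
= (22 + 23 + 79 + 19 + 5 - 42) mod 7
= 106 mod 7 = 1
h=1 → Sunday


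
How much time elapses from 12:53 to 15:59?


End time in minutes: 15×60 + 59 = 959
Start time in minutes: 12×60 + 53 = 773
Difference = 959 - 773 = 186 minutes
= 3 hours 6 minutes

3h 6m


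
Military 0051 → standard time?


12:51 AM

Hour: 0
0 → 12 AM (midnight)


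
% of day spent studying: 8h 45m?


Time: 525 minutes
Day: 1440 minutes
Percentage = (525/1440) × 100 ≈ 36.5%

36.5%


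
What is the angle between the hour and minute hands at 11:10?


Hour hand = 11×30 + 10×0.5 = 335.0°
Minute hand = 10×6 = 60°
Difference = |335.0 - 60| = 275.0°
Since > 180°: 360 - 275.0 = 85.0°

85.0°


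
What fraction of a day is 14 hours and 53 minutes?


Total minutes: 14×60 + 53 = 893
Day = 24×60 = 1440 minutes
Fraction = 893/1440 ≈ 0.6201
As a percentage: 893/1440 × 100 ≈ 62.01%

0.6201 (62.01%)


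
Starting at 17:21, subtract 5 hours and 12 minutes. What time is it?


12:09

Start: 1041 minutes from midnight
Subtract: 312 minutes
Remaining: 1041 - 312 = 729
Hours: 12, Minutes: 9


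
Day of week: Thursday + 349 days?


Wednesday

Start: Thursday (index 3)
(3 + 349) mod 7
= 352 mod 7
= 2
Index 2 → Wednesday


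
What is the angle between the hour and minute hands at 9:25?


Hour hand = 9×30 + 25×0.5 = 282.5°
Minute hand = 25×6 = 150°
Difference = |282.5 - 150| = 132.5°

132.5°


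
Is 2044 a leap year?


Rules: divisible by 4 AND (not by 100 OR by 400)
2044 ÷ 4 = 511 exactly → divisible by 4
2044 ÷ 100 = 20 remainder 44 → not divisible by 100
Divisible by 4 but not by 100 → leap year

Yes


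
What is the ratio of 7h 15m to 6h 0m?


Duration 1: 435 minutes
Duration 2: 360 minutes
Ratio = 435:360
GCD = 15
Simplified = 29:24
As a decimal: 29/24 ≈ 1.21

29:24 (1.21)


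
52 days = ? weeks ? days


7 weeks 3 days

Weeks: 52 ÷ 7 = 7 remainder 3


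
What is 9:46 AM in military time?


09:46

Input: 9:46 AM
AM hour stays: 9


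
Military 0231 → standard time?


Hour: 2
2 < 12 → AM

2:31 AM


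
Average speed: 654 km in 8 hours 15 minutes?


Distance: 654 km
Time: 8h 15m = 495 min = 495/60 = 33/4 hours
Speed = 654 ÷ (33/4) = 654 × 4 / 33 = 2616/33 ≈ 79.3 km/h

79.3 km/h


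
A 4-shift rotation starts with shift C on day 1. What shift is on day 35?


Shifts: A, B, C, D
Start: C (index 2)
Day 35: (2 + 35 - 1) mod 4
= 36 mod 4
= 0
Index 0 → shift A

Shift A


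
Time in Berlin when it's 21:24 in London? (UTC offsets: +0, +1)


22:24

Time difference = UTC+1 - UTC+0 = +1 hours
New hour = (21 + 1) mod 24
= 22 mod 24 = 22
Minutes unchanged → 22:24


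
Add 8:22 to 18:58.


Start: 1138 minutes from midnight
Add: 502 minutes
Total: 1640 minutes
Hours: 1640 ÷ 60 = 27 remainder 20
27 ≥ 24 → 27 - 24 = 3 (next day)

03:20 (next day)


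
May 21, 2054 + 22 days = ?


Start: May 21, 2054
Add 22 days
May 21 → June 1: 31 - 21 + 1 = 11 days (22 - 11 = 11 left)
June 1 + 11 = June 12, 2054

June 12, 2054


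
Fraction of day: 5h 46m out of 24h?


Total minutes: 5×60 + 46 = 346
Day = 24×60 = 1440 minutes
Fraction = 346/1440 ≈ 0.2403
As a percentage: 346/1440 × 100 ≈ 24.03%

0.2403 (24.03%)


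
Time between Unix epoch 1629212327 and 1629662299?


Difference = 1629662299 - 1629212327 = 449972 seconds
In hours: 449972 / 3600 ≈ 125.0
In days: 449972 / 86400 ≈ 5.21

449972 seconds (125.0 hours / 5.21 days)
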